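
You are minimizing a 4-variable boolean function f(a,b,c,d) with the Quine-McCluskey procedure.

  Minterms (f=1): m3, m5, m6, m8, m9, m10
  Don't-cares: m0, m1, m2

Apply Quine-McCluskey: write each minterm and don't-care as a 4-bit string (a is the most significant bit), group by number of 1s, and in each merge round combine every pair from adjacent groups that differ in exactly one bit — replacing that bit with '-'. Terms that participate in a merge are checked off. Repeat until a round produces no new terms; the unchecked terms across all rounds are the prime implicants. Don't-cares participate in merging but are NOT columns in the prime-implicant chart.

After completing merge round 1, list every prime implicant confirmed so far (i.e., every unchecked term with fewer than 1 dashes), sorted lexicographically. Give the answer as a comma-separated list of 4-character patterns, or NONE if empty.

Round 0: 0000✓ 0001✓ 0010✓ 0011✓ 0101✓ 0110✓ 1000✓ 1001✓ 1010✓
Round 1: -000✓ -001✓ -010✓ 0-01 0-10 00-0✓ 00-1✓ 000-✓ 001-✓ 10-0✓ 100-✓
Round 2: -0-0 -00- 00--
PIs = {-0-0, -00-, 0-01, 0-10, 00--}

NONE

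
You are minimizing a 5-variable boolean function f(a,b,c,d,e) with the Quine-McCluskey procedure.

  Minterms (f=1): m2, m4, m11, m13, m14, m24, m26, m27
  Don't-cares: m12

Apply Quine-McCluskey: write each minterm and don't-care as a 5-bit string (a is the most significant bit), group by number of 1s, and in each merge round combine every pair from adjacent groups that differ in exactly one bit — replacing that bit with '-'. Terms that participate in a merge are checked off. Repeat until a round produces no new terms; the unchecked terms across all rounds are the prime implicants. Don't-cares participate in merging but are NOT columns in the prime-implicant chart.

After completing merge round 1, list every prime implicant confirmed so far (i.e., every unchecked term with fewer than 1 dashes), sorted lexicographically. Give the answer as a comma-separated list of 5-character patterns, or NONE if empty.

00010

[col 0] 00010, 00100*, 01011*, 01100*, 01101*, 01110*, 11000*, 11010*, 11011*
[col 1] -1011, 0-100, 011-0, 0110-, 110-0, 1101-
Prime implicants: -1011, 0-100, 00010, 011-0, 0110-, 110-0, 1101-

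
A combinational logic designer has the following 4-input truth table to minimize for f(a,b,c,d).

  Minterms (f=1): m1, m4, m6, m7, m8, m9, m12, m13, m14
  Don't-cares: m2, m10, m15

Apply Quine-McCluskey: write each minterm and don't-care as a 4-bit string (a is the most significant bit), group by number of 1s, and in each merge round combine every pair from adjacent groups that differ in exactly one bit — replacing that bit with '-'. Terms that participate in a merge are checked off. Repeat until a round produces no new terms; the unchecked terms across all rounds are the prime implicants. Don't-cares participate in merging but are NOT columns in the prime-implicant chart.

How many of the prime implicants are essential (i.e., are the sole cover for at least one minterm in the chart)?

3

size-2^0 implicants → 0001(✓)  0010(✓)  0100(✓)  0110(✓)  0111(✓)  1000(✓)  1001(✓)  1010(✓)  1100(✓)  1101(✓)  1110(✓)  1111(✓)
size-2^1 implicants → -001  -010(✓)  -100(✓)  -110(✓)  -111(✓)  0-10(✓)  01-0(✓)  011-(✓)  1-00(✓)  1-01(✓)  1-10(✓)  10-0(✓)  100-(✓)  11-0(✓)  11-1(✓)  110-(✓)  111-(✓)
size-2^2 implicants → --10  -1-0  -11-  1--0  1-0-  11--
Unchecked terms (primes): --10, -001, -1-0, -11-, 1--0, 1-0-, 11--
Minterm coverage:
  m1 ⊆ -001 [E]
  m4 ⊆ -1-0 [E]
  m6 ⊆ --10,-1-0,-11-
  m7 ⊆ -11- [E]
  m8 ⊆ 1--0,1-0-
  m9 ⊆ -001,1-0-
  m12 ⊆ -1-0,1--0,1-0-,11--
  m13 ⊆ 1-0-,11--
  m14 ⊆ --10,-1-0,-11-,1--0,11--
E = {-001, -1-0, -11-}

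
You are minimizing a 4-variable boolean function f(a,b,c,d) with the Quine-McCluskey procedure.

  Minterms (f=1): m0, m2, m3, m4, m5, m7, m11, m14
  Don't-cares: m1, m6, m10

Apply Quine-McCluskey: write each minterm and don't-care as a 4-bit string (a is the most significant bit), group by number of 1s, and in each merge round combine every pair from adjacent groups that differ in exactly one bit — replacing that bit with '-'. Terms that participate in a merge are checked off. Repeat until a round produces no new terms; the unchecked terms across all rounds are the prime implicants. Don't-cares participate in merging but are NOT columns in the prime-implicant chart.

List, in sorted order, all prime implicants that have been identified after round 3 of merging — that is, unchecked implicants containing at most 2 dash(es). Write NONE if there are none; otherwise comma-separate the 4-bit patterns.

Round 0: 0000✓ 0001✓ 0010✓ 0011✓ 0100✓ 0101✓ 0110✓ 0111✓ 1010✓ 1011✓ 1110✓
Round 1: -010✓ -011✓ -110✓ 0-00✓ 0-01✓ 0-10✓ 0-11✓ 00-0✓ 00-1✓ 000-✓ 001-✓ 01-0✓ 01-1✓ 010-✓ 011-✓ 1-10✓ 101-✓
Round 2: --10 -01- 0--0✓ 0--1✓ 0-0-✓ 0-1-✓ 00--✓ 01--✓
Round 3: 0---
PIs = {--10, -01-, 0---}

--10, -01-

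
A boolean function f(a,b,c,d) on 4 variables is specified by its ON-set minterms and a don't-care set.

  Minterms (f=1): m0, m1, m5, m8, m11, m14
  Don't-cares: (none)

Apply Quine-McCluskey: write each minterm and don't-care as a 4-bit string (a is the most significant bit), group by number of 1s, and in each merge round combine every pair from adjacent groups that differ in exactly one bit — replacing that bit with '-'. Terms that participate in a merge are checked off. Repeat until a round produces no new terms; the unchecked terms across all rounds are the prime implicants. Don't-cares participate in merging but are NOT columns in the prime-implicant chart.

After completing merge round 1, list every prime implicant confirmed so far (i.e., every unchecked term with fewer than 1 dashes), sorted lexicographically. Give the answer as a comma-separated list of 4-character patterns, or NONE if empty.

1011, 1110

[col 0] 0000*, 0001*, 0101*, 1000*, 1011, 1110
[col 1] -000, 0-01, 000-
Prime implicants: -000, 0-01, 000-, 1011, 1110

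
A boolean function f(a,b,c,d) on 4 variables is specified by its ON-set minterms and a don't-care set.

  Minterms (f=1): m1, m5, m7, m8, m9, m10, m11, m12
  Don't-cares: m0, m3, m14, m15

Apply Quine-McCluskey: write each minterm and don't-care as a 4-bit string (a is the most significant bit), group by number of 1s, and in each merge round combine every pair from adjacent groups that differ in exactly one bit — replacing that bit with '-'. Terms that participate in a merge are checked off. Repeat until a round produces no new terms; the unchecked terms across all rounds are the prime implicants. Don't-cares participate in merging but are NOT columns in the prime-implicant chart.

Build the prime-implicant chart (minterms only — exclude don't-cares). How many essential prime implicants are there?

Round 0: 0000✓ 0001✓ 0011✓ 0101✓ 0111✓ 1000✓ 1001✓ 1010✓ 1011✓ 1100✓ 1110✓ 1111✓
Round 1: -000✓ -001✓ -011✓ -111✓ 0-01✓ 0-11✓ 00-1✓ 000-✓ 01-1✓ 1-00✓ 1-10✓ 1-11✓ 10-0✓ 10-1✓ 100-✓ 101-✓ 11-0✓ 111-✓
Round 2: --11 -0-1 -00- 0--1 1--0 1-1- 10--
PIs = {--11, -0-1, -00-, 0--1, 1--0, 1-1-, 10--}
Coverage chart:
  m1: -0-1,-00-,0--1
  m5: 0--1 ←essential
  m7: --11,0--1
  m8: -00-,1--0,10--
  m9: -0-1,-00-,10--
  m10: 1--0,1-1-,10--
  m11: --11,-0-1,1-1-,10--
  m12: 1--0 ←essential
Essential: 0--1, 1--0

2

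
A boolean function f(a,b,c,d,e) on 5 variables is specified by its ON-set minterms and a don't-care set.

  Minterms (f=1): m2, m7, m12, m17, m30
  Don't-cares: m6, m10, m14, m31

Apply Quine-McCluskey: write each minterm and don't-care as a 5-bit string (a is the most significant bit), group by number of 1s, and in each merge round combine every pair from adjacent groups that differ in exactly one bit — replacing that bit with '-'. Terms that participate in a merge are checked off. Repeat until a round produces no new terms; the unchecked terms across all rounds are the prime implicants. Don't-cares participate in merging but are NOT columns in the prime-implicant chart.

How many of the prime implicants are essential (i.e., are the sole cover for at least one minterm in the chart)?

4

[col 0] 00010*, 00110*, 00111*, 01010*, 01100*, 01110*, 10001, 11110*, 11111*
[col 1] -1110, 0-010*, 0-110*, 00-10*, 0011-, 01-10*, 011-0, 1111-
[col 2] 0--10
Prime implicants: -1110, 0--10, 0011-, 011-0, 10001, 1111-
PI chart (minterm → PIs covering it):
  2 | 0--10  (sole → essential)
  7 | 0011-  (sole → essential)
  12 | 011-0  (sole → essential)
  17 | 10001  (sole → essential)
  30 | -1110,1111-
Essential prime implicants: 0--10, 0011-, 011-0, 10001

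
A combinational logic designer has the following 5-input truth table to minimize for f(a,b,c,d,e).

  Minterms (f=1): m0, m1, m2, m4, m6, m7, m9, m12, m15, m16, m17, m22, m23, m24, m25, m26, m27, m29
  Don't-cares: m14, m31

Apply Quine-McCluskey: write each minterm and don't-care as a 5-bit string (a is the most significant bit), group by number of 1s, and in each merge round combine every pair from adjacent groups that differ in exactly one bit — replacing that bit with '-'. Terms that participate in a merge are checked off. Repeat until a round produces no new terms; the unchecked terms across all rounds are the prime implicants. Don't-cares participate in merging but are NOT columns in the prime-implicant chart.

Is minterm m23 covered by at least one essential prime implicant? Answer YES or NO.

YES

size-2^0 implicants → 00000(✓)  00001(✓)  00010(✓)  00100(✓)  00110(✓)  00111(✓)  01001(✓)  01100(✓)  01110(✓)  01111(✓)  10000(✓)  10001(✓)  10110(✓)  10111(✓)  11000(✓)  11001(✓)  11010(✓)  11011(✓)  11101(✓)  11111(✓)
size-2^1 implicants → -0000(✓)  -0001(✓)  -0110(✓)  -0111(✓)  -1001(✓)  -1111(✓)  0-001(✓)  0-100(✓)  0-110(✓)  0-111(✓)  00-00(✓)  00-10(✓)  000-0(✓)  0000-(✓)  001-0(✓)  0011-(✓)  011-0(✓)  0111-(✓)  1-000(✓)  1-001(✓)  1-111(✓)  1000-(✓)  1011-(✓)  11-01(✓)  11-11(✓)  110-0(✓)  110-1(✓)  1100-(✓)  1101-(✓)  111-1(✓)
size-2^2 implicants → --001  --111  -000-  -011-  0-1-0  0-11-  00--0  1-00-  11--1  110--
Unchecked terms (primes): --001, --111, -000-, -011-, 0-1-0, 0-11-, 00--0, 1-00-, 11--1, 110--
Minterm coverage:
  m0 ⊆ -000-,00--0
  m1 ⊆ --001,-000-
  m2 ⊆ 00--0 [E]
  m4 ⊆ 0-1-0,00--0
  m6 ⊆ -011-,0-1-0,0-11-,00--0
  m7 ⊆ --111,-011-,0-11-
  m9 ⊆ --001 [E]
  m12 ⊆ 0-1-0 [E]
  m15 ⊆ --111,0-11-
  m16 ⊆ -000-,1-00-
  m17 ⊆ --001,-000-,1-00-
  m22 ⊆ -011- [E]
  m23 ⊆ --111,-011-
  m24 ⊆ 1-00-,110--
  m25 ⊆ --001,1-00-,11--1,110--
  m26 ⊆ 110-- [E]
  m27 ⊆ 11--1,110--
  m29 ⊆ 11--1 [E]
E = {--001, -011-, 0-1-0, 00--0, 11--1, 110--}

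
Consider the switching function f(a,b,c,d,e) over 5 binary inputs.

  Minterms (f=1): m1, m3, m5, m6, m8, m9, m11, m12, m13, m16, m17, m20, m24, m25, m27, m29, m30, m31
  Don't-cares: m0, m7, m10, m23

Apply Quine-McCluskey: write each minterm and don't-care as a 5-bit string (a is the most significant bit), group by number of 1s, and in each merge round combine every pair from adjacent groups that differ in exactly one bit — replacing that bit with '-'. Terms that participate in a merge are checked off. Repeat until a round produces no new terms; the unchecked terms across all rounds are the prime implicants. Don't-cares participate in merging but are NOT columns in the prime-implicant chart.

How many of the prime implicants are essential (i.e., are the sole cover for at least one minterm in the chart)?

5

Round 0: 00000✓ 00001✓ 00011✓ 00101✓ 00110✓ 00111✓ 01000✓ 01001✓ 01010✓ 01011✓ 01100✓ 01101✓ 10000✓ 10001✓ 10100✓ 10111✓ 11000✓ 11001✓ 11011✓ 11101✓ 11110✓ 11111✓
Round 1: -0000✓ -0001✓ -0111 -1000✓ -1001✓ -1011✓ -1101✓ 0-000✓ 0-001✓ 0-011✓ 0-101✓ 00-01✓ 00-11✓ 000-1✓ 0000-✓ 001-1✓ 0011- 01-00✓ 01-01✓ 010-0✓ 010-1✓ 0100-✓ 0101-✓ 0110-✓ 1-000✓ 1-001✓ 1-111 10-00 1000-✓ 11-01✓ 11-11✓ 110-1✓ 1100-✓ 111-1✓ 1111-
Round 2: --000✓ --001✓ -000-✓ -1-01 -10-1 -100-✓ 0--01 0-0-1 0-00-✓ 00--1 01-0- 010-- 1-00-✓ 11--1
Round 3: --00-
PIs = {--00-, -0111, -1-01, -10-1, 0--01, 0-0-1, 00--1, 0011-, 01-0-, 010--, 1-111, 10-00, 11--1, 1111-}
Coverage chart:
  m1: --00-,0--01,0-0-1,00--1
  m3: 0-0-1,00--1
  m5: 0--01,00--1
  m6: 0011- ←essential
  m8: --00-,01-0-,010--
  m9: --00-,-1-01,-10-1,0--01,0-0-1,01-0-,010--
  m11: -10-1,0-0-1,010--
  m12: 01-0- ←essential
  m13: -1-01,0--01,01-0-
  m16: --00-,10-00
  m17: --00- ←essential
  m20: 10-00 ←essential
  m24: --00- ←essential
  m25: --00-,-1-01,-10-1,11--1
  m27: -10-1,11--1
  m29: -1-01,11--1
  m30: 1111- ←essential
  m31: 1-111,11--1,1111-
Essential: --00-, 0011-, 01-0-, 10-00, 1111-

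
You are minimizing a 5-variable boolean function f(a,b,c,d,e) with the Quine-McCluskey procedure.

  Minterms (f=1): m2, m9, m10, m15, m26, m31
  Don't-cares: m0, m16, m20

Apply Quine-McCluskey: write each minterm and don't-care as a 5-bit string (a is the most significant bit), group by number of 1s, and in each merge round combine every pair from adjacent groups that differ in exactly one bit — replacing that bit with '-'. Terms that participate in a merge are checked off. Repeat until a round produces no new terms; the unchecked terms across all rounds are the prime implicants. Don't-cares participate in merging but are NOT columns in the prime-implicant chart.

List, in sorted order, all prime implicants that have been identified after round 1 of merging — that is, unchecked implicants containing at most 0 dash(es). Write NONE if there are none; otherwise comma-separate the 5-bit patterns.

01001

size-2^0 implicants → 00000(✓)  00010(✓)  01001  01010(✓)  01111(✓)  10000(✓)  10100(✓)  11010(✓)  11111(✓)
size-2^1 implicants → -0000  -1010  -1111  0-010  000-0  10-00
Unchecked terms (primes): -0000, -1010, -1111, 0-010, 000-0, 01001, 10-00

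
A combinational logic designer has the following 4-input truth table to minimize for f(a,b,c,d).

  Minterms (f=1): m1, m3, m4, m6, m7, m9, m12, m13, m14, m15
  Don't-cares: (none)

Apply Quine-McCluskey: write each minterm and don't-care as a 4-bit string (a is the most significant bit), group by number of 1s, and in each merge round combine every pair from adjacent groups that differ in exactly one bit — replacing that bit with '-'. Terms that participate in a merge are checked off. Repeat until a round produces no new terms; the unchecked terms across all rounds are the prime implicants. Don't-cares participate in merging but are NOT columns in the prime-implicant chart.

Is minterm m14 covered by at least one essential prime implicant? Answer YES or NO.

YES

[col 0] 0001*, 0011*, 0100*, 0110*, 0111*, 1001*, 1100*, 1101*, 1110*, 1111*
[col 1] -001, -100*, -110*, -111*, 0-11, 00-1, 01-0*, 011-*, 1-01, 11-0*, 11-1*, 110-*, 111-*
[col 2] -1-0, -11-, 11--
Prime implicants: -001, -1-0, -11-, 0-11, 00-1, 1-01, 11--
PI chart (minterm → PIs covering it):
  1 | -001,00-1
  3 | 0-11,00-1
  4 | -1-0  (sole → essential)
  6 | -1-0,-11-
  7 | -11-,0-11
  9 | -001,1-01
  12 | -1-0,11--
  13 | 1-01,11--
  14 | -1-0,-11-,11--
  15 | -11-,11--
Essential prime implicants: -1-0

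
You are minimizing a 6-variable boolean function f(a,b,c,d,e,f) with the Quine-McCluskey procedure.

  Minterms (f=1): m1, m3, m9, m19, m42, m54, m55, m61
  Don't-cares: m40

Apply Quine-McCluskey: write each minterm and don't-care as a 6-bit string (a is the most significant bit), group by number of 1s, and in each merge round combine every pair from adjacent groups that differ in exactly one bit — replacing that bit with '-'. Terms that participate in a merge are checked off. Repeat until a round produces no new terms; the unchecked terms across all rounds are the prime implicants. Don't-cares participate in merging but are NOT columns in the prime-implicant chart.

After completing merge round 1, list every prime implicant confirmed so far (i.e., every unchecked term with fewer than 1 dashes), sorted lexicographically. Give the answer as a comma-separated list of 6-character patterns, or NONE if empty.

[col 0] 000001*, 000011*, 001001*, 010011*, 101000*, 101010*, 110110*, 110111*, 111101
[col 1] 0-0011, 00-001, 0000-1, 1010-0, 11011-
Prime implicants: 0-0011, 00-001, 0000-1, 1010-0, 11011-, 111101

111101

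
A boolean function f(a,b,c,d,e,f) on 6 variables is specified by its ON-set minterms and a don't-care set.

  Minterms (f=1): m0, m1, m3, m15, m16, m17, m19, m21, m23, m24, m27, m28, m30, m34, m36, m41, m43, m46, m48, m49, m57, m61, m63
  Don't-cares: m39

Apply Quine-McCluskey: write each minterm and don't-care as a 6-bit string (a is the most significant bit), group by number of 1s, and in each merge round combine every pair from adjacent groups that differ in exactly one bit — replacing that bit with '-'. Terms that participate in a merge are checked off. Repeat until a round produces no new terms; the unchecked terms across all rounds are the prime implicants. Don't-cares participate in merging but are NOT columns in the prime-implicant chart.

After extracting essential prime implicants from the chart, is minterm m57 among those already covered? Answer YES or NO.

NO

[col 0] 000000*, 000001*, 000011*, 001111, 010000*, 010001*, 010011*, 010101*, 010111*, 011000*, 011011*, 011100*, 011110*, 100010, 100100, 100111, 101001*, 101011*, 101110, 110000*, 110001*, 111001*, 111101*, 111111*
[col 1] -10000*, -10001*, 0-0000*, 0-0001*, 0-0011*, 0000-1*, 00000-*, 01-000, 01-011, 010-01*, 010-11*, 0100-1*, 01000-*, 0101-1*, 011-00, 0111-0, 1-1001, 1010-1, 11-001, 11000-*, 111-01, 1111-1
[col 2] -1000-, 0-00-1, 0-000-, 010--1
Prime implicants: -1000-, 0-00-1, 0-000-, 001111, 01-000, 01-011, 010--1, 011-00, 0111-0, 1-1001, 100010, 100100, 100111, 1010-1, 101110, 11-001, 111-01, 1111-1
PI chart (minterm → PIs covering it):
  0 | 0-000-  (sole → essential)
  1 | 0-00-1,0-000-
  3 | 0-00-1  (sole → essential)
  15 | 001111  (sole → essential)
  16 | -1000-,0-000-,01-000
  17 | -1000-,0-00-1,0-000-,010--1
  19 | 0-00-1,01-011,010--1
  21 | 010--1  (sole → essential)
  23 | 010--1  (sole → essential)
  24 | 01-000,011-00
  27 | 01-011  (sole → essential)
  28 | 011-00,0111-0
  30 | 0111-0  (sole → essential)
  34 | 100010  (sole → essential)
  36 | 100100  (sole → essential)
  41 | 1-1001,1010-1
  43 | 1010-1  (sole → essential)
  46 | 101110  (sole → essential)
  48 | -1000-  (sole → essential)
  49 | -1000-,11-001
  57 | 1-1001,11-001,111-01
  61 | 111-01,1111-1
  63 | 1111-1  (sole → essential)
Essential prime implicants: -1000-, 0-00-1, 0-000-, 001111, 01-011, 010--1, 0111-0, 100010, 100100, 1010-1, 101110, 1111-1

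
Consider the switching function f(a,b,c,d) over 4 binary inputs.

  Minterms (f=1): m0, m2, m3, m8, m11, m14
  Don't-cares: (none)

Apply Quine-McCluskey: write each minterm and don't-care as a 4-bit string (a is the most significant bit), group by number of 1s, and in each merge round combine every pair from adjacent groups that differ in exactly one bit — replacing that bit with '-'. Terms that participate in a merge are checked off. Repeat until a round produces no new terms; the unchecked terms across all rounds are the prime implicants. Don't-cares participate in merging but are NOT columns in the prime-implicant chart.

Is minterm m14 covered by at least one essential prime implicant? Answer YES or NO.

[col 0] 0000*, 0010*, 0011*, 1000*, 1011*, 1110
[col 1] -000, -011, 00-0, 001-
Prime implicants: -000, -011, 00-0, 001-, 1110
PI chart (minterm → PIs covering it):
  0 | -000,00-0
  2 | 00-0,001-
  3 | -011,001-
  8 | -000  (sole → essential)
  11 | -011  (sole → essential)
  14 | 1110  (sole → essential)
Essential prime implicants: -000, -011, 1110

YES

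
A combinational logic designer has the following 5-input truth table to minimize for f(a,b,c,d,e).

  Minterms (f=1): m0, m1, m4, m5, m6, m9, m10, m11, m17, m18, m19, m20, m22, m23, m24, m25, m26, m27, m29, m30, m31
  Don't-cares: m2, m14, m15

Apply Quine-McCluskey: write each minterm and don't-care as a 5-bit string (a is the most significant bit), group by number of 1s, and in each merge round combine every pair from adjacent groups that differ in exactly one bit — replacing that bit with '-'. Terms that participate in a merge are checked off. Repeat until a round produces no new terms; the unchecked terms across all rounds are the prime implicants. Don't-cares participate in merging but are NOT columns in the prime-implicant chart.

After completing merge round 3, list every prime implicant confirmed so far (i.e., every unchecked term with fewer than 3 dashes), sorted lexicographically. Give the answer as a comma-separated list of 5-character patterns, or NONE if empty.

--001, -01-0, -10-1, 00--0, 00-0-, 1-0-1, 11--1, 110--

Round 0: 00000✓ 00001✓ 00010✓ 00100✓ 00101✓ 00110✓ 01001✓ 01010✓ 01011✓ 01110✓ 01111✓ 10001✓ 10010✓ 10011✓ 10100✓ 10110✓ 10111✓ 11000✓ 11001✓ 11010✓ 11011✓ 11101✓ 11110✓ 11111✓
Round 1: -0001✓ -0010✓ -0100✓ -0110✓ -1001✓ -1010✓ -1011✓ -1110✓ -1111✓ 0-001✓ 0-010✓ 0-110✓ 00-00✓ 00-01✓ 00-10✓ 000-0✓ 0000-✓ 001-0✓ 0010-✓ 01-10✓ 01-11✓ 010-1✓ 0101-✓ 0111-✓ 1-001✓ 1-010✓ 1-011✓ 1-110✓ 1-111✓ 10-10✓ 10-11✓ 100-1✓ 1001-✓ 101-0✓ 1011-✓ 11-01✓ 11-10✓ 11-11✓ 110-0✓ 110-1✓ 1100-✓ 1101-✓ 111-1✓ 1111-✓
Round 2: --001 --010✓ --110✓ -0-10✓ -01-0 -1-10✓ -1-11✓ -10-1 -101-✓ -111-✓ 0--10✓ 00--0 00-0- 01-1-✓ 1--10✓ 1--11✓ 1-0-1 1-01-✓ 1-11-✓ 10-1-✓ 11--1 11-1-✓ 110--
Round 3: ---10 -1-1- 1--1-
PIs = {---10, --001, -01-0, -1-1-, -10-1, 00--0, 00-0-, 1--1-, 1-0-1, 11--1, 110--}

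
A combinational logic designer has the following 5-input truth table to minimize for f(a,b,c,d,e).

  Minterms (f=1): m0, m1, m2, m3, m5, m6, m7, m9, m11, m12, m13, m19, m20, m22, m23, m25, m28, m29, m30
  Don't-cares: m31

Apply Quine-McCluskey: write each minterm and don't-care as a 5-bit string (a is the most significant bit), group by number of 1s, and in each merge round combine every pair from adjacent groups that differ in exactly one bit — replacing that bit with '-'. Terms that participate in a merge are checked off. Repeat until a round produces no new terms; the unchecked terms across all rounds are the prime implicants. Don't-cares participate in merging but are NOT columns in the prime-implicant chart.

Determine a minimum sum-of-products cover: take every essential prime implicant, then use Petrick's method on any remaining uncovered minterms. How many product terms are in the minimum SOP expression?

8

Round 0: 00000✓ 00001✓ 00010✓ 00011✓ 00101✓ 00110✓ 00111✓ 01001✓ 01011✓ 01100✓ 01101✓ 10011✓ 10100✓ 10110✓ 10111✓ 11001✓ 11100✓ 11101✓ 11110✓ 11111✓
Round 1: -0011✓ -0110✓ -0111✓ -1001✓ -1100✓ -1101✓ 0-001✓ 0-011✓ 0-101✓ 00-01✓ 00-10✓ 00-11✓ 000-0✓ 000-1✓ 0000-✓ 0001-✓ 001-1✓ 0011-✓ 01-01✓ 010-1✓ 0110-✓ 1-100✓ 1-110✓ 1-111✓ 10-11✓ 101-0✓ 1011-✓ 11-01✓ 111-0✓ 111-1✓ 1110-✓ 1111-✓
Round 2: -0-11 -011- -1-01 -110- 0--01 0-0-1 00--1 00-1- 000-- 1-1-0 1-11- 111--
PIs = {-0-11, -011-, -1-01, -110-, 0--01, 0-0-1, 00--1, 00-1-, 000--, 1-1-0, 1-11-, 111--}
Coverage chart:
  m0: 000-- ←essential
  m1: 0--01,0-0-1,00--1,000--
  m2: 00-1-,000--
  m3: -0-11,0-0-1,00--1,00-1-,000--
  m5: 0--01,00--1
  m6: -011-,00-1-
  m7: -0-11,-011-,00--1,00-1-
  m9: -1-01,0--01,0-0-1
  m11: 0-0-1 ←essential
  m12: -110- ←essential
  m13: -1-01,-110-,0--01
  m19: -0-11 ←essential
  m20: 1-1-0 ←essential
  m22: -011-,1-1-0,1-11-
  m23: -0-11,-011-,1-11-
  m25: -1-01 ←essential
  m28: -110-,1-1-0,111--
  m29: -1-01,-110-,111--
  m30: 1-1-0,1-11-,111--
Essential: -0-11, -1-01, -110-, 0-0-1, 000--, 1-1-0
Petrick residual → -011-, 0--01
Min cover (8 terms): b'de + b'cd + bd'e + bcd' + a'd'e + a'c'e + a'b'c' + ace'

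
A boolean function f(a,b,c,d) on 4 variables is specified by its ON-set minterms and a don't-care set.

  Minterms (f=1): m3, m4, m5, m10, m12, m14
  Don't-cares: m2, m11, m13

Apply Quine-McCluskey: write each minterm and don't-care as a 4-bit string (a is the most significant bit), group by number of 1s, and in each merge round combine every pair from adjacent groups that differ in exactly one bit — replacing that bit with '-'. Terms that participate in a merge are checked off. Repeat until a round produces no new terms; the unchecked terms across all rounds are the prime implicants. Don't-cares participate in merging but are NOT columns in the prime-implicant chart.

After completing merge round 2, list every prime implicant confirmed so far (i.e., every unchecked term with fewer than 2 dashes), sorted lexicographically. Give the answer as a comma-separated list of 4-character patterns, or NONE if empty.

1-10, 11-0

[col 0] 0010*, 0011*, 0100*, 0101*, 1010*, 1011*, 1100*, 1101*, 1110*
[col 1] -010*, -011*, -100*, -101*, 001-*, 010-*, 1-10, 101-*, 11-0, 110-*
[col 2] -01-, -10-
Prime implicants: -01-, -10-, 1-10, 11-0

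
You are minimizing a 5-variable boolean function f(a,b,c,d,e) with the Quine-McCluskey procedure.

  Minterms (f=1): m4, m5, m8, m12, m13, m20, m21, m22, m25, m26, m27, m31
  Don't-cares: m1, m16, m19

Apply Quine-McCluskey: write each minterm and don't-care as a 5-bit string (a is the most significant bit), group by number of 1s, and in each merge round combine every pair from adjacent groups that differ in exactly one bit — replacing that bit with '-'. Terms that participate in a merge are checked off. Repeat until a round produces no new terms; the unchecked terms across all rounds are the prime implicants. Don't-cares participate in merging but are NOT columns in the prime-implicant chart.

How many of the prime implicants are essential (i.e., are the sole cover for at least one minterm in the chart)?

7

[col 0] 00001*, 00100*, 00101*, 01000*, 01100*, 01101*, 10000*, 10011*, 10100*, 10101*, 10110*, 11001*, 11010*, 11011*, 11111*
[col 1] -0100*, -0101*, 0-100*, 0-101*, 00-01, 0010-*, 01-00, 0110-*, 1-011, 10-00, 101-0, 1010-*, 11-11, 110-1, 1101-
[col 2] -010-, 0-10-
Prime implicants: -010-, 0-10-, 00-01, 01-00, 1-011, 10-00, 101-0, 11-11, 110-1, 1101-
PI chart (minterm → PIs covering it):
  4 | -010-,0-10-
  5 | -010-,0-10-,00-01
  8 | 01-00  (sole → essential)
  12 | 0-10-,01-00
  13 | 0-10-  (sole → essential)
  20 | -010-,10-00,101-0
  21 | -010-  (sole → essential)
  22 | 101-0  (sole → essential)
  25 | 110-1  (sole → essential)
  26 | 1101-  (sole → essential)
  27 | 1-011,11-11,110-1,1101-
  31 | 11-11  (sole → essential)
Essential prime implicants: -010-, 0-10-, 01-00, 101-0, 11-11, 110-1, 1101-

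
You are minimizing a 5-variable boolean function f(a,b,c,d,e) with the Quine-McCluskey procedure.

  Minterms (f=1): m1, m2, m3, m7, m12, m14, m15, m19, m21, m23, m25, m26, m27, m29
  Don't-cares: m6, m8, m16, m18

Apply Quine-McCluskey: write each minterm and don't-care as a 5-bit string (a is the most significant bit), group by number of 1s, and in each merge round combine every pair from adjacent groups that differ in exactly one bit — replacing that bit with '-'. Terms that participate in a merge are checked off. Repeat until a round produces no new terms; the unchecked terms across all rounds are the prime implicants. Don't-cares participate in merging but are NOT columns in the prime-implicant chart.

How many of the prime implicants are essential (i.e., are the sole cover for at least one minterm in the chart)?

3

size-2^0 implicants → 00001(✓)  00010(✓)  00011(✓)  00110(✓)  00111(✓)  01000(✓)  01100(✓)  01110(✓)  01111(✓)  10000(✓)  10010(✓)  10011(✓)  10101(✓)  10111(✓)  11001(✓)  11010(✓)  11011(✓)  11101(✓)
size-2^1 implicants → -0010(✓)  -0011(✓)  -0111(✓)  0-110(✓)  0-111(✓)  00-10(✓)  00-11(✓)  000-1  0001-(✓)  0011-(✓)  01-00  011-0  0111-(✓)  1-010(✓)  1-011(✓)  1-101  10-11(✓)  100-0  1001-(✓)  101-1  11-01  110-1  1101-(✓)
size-2^2 implicants → -0-11  -001-  0-11-  00-1-  1-01-
Unchecked terms (primes): -0-11, -001-, 0-11-, 00-1-, 000-1, 01-00, 011-0, 1-01-, 1-101, 100-0, 101-1, 11-01, 110-1
Minterm coverage:
  m1 ⊆ 000-1 [E]
  m2 ⊆ -001-,00-1-
  m3 ⊆ -0-11,-001-,00-1-,000-1
  m7 ⊆ -0-11,0-11-,00-1-
  m12 ⊆ 01-00,011-0
  m14 ⊆ 0-11-,011-0
  m15 ⊆ 0-11- [E]
  m19 ⊆ -0-11,-001-,1-01-
  m21 ⊆ 1-101,101-1
  m23 ⊆ -0-11,101-1
  m25 ⊆ 11-01,110-1
  m26 ⊆ 1-01- [E]
  m27 ⊆ 1-01-,110-1
  m29 ⊆ 1-101,11-01
E = {0-11-, 000-1, 1-01-}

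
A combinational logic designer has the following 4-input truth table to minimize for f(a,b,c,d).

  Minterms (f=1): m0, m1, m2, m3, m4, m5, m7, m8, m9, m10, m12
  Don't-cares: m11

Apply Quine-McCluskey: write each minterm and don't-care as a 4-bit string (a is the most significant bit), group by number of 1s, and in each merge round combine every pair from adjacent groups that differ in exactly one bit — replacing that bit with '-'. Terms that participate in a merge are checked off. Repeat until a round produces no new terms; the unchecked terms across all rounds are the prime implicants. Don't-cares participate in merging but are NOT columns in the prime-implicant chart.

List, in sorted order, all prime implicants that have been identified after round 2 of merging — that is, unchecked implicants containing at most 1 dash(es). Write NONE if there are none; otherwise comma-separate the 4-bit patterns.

[col 0] 0000*, 0001*, 0010*, 0011*, 0100*, 0101*, 0111*, 1000*, 1001*, 1010*, 1011*, 1100*
[col 1] -000*, -001*, -010*, -011*, -100*, 0-00*, 0-01*, 0-11*, 00-0*, 00-1*, 000-*, 001-*, 01-1*, 010-*, 1-00*, 10-0*, 10-1*, 100-*, 101-*
[col 2] --00, -0-0*, -0-1*, -00-*, -01-*, 0--1, 0-0-, 00--*, 10--*
[col 3] -0--
Prime implicants: --00, -0--, 0--1, 0-0-

NONE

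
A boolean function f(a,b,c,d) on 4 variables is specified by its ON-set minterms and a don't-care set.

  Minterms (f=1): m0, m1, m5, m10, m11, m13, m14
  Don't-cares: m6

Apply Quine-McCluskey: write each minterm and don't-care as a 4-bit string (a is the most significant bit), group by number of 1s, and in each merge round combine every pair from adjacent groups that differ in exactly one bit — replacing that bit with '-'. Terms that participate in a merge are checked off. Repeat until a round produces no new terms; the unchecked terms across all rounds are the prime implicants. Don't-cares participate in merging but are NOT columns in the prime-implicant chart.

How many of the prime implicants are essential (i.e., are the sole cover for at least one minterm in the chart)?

3

[col 0] 0000*, 0001*, 0101*, 0110*, 1010*, 1011*, 1101*, 1110*
[col 1] -101, -110, 0-01, 000-, 1-10, 101-
Prime implicants: -101, -110, 0-01, 000-, 1-10, 101-
PI chart (minterm → PIs covering it):
  0 | 000-  (sole → essential)
  1 | 0-01,000-
  5 | -101,0-01
  10 | 1-10,101-
  11 | 101-  (sole → essential)
  13 | -101  (sole → essential)
  14 | -110,1-10
Essential prime implicants: -101, 000-, 101-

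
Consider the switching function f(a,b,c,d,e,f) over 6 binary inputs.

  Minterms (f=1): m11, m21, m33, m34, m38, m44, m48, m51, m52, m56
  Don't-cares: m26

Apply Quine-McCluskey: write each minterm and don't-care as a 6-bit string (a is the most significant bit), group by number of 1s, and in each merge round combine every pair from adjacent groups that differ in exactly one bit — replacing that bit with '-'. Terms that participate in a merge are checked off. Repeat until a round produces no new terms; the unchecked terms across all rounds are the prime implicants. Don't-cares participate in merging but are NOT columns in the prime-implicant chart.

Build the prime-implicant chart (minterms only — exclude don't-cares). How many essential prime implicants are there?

Round 0: 001011 010101 011010 100001 100010✓ 100110✓ 101100 110000✓ 110011 110100✓ 111000✓
Round 1: 100-10 11-000 110-00
PIs = {001011, 010101, 011010, 100-10, 100001, 101100, 11-000, 110-00, 110011}
Coverage chart:
  m11: 001011 ←essential
  m21: 010101 ←essential
  m33: 100001 ←essential
  m34: 100-10 ←essential
  m38: 100-10 ←essential
  m44: 101100 ←essential
  m48: 11-000,110-00
  m51: 110011 ←essential
  m52: 110-00 ←essential
  m56: 11-000 ←essential
Essential: 001011, 010101, 100-10, 100001, 101100, 11-000, 110-00, 110011

8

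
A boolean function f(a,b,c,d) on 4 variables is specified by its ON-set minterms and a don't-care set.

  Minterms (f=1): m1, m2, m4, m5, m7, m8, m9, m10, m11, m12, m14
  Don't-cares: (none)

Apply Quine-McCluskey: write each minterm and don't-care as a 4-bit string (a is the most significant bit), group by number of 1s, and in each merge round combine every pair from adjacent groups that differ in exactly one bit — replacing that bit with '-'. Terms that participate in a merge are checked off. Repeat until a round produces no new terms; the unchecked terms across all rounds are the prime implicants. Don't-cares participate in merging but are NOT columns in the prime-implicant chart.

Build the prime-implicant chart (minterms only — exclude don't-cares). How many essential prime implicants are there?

Round 0: 0001✓ 0010✓ 0100✓ 0101✓ 0111✓ 1000✓ 1001✓ 1010✓ 1011✓ 1100✓ 1110✓
Round 1: -001 -010 -100 0-01 01-1 010- 1-00✓ 1-10✓ 10-0✓ 10-1✓ 100-✓ 101-✓ 11-0✓
Round 2: 1--0 10--
PIs = {-001, -010, -100, 0-01, 01-1, 010-, 1--0, 10--}
Coverage chart:
  m1: -001,0-01
  m2: -010 ←essential
  m4: -100,010-
  m5: 0-01,01-1,010-
  m7: 01-1 ←essential
  m8: 1--0,10--
  m9: -001,10--
  m10: -010,1--0,10--
  m11: 10-- ←essential
  m12: -100,1--0
  m14: 1--0 ←essential
Essential: -010, 01-1, 1--0, 10--

4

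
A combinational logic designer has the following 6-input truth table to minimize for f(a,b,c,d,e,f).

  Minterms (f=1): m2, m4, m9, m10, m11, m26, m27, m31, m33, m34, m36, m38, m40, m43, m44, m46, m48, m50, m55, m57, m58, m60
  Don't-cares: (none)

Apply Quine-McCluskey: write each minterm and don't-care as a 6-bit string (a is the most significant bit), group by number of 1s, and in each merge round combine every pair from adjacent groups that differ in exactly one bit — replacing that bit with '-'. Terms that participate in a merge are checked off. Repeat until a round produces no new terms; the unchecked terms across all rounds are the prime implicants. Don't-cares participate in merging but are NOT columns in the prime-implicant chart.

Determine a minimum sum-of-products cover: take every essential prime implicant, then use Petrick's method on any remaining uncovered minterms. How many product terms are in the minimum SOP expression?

14

size-2^0 implicants → 000010(✓)  000100(✓)  001001(✓)  001010(✓)  001011(✓)  011010(✓)  011011(✓)  011111(✓)  100001  100010(✓)  100100(✓)  100110(✓)  101000(✓)  101011(✓)  101100(✓)  101110(✓)  110000(✓)  110010(✓)  110111  111001  111010(✓)  111100(✓)
size-2^1 implicants → -00010  -00100  -01011  -11010  0-1010(✓)  0-1011(✓)  00-010  0010-1  00101-(✓)  011-11  01101-(✓)  1-0010  1-1100  10-100(✓)  10-110(✓)  100-10  1001-0(✓)  101-00  1011-0(✓)  11-010  1100-0
size-2^2 implicants → 0-101-  10-1-0
Unchecked terms (primes): -00010, -00100, -01011, -11010, 0-101-, 00-010, 0010-1, 011-11, 1-0010, 1-1100, 10-1-0, 100-10, 100001, 101-00, 11-010, 1100-0, 110111, 111001
Minterm coverage:
  m2 ⊆ -00010,00-010
  m4 ⊆ -00100 [E]
  m9 ⊆ 0010-1 [E]
  m10 ⊆ 0-101-,00-010
  m11 ⊆ -01011,0-101-,0010-1
  m26 ⊆ -11010,0-101-
  m27 ⊆ 0-101-,011-11
  m31 ⊆ 011-11 [E]
  m33 ⊆ 100001 [E]
  m34 ⊆ -00010,1-0010,100-10
  m36 ⊆ -00100,10-1-0
  m38 ⊆ 10-1-0,100-10
  m40 ⊆ 101-00 [E]
  m43 ⊆ -01011 [E]
  m44 ⊆ 1-1100,10-1-0,101-00
  m46 ⊆ 10-1-0 [E]
  m48 ⊆ 1100-0 [E]
  m50 ⊆ 1-0010,11-010,1100-0
  m55 ⊆ 110111 [E]
  m57 ⊆ 111001 [E]
  m58 ⊆ -11010,11-010
  m60 ⊆ 1-1100 [E]
E = {-00100, -01011, 0010-1, 011-11, 1-1100, 10-1-0, 100001, 101-00, 1100-0, 110111, 111001}
Petrick residual → -00010, -11010, 0-101-
Cover = b'c'd'ef' + b'c'de'f' + b'cd'ef + bcd'ef' + a'cd'e + a'b'cd'f + a'bcef + acde'f' + ab'df' + ab'c'd'e'f + ab'ce'f' + abc'd'f' + abc'def + abcd'e'f  |cover|=14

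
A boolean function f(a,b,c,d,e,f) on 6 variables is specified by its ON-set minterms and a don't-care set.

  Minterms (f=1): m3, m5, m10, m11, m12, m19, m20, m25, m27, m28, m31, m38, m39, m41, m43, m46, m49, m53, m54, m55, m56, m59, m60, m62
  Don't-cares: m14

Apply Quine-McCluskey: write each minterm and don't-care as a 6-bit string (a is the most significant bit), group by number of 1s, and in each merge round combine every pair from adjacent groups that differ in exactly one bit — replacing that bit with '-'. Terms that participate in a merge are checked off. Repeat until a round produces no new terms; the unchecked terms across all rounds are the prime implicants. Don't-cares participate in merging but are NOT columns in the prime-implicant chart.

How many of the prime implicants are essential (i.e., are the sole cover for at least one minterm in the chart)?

10

[col 0] 000011*, 000101, 001010*, 001011*, 001100*, 001110*, 010011*, 010100*, 011001*, 011011*, 011100*, 011111*, 100110*, 100111*, 101001*, 101011*, 101110*, 110001*, 110101*, 110110*, 110111*, 111000*, 111011*, 111100*, 111110*
[col 1] -01011*, -01110, -11011*, -11100, 0-0011*, 0-1011*, 0-1100, 00-011*, 001-10, 00101-, 0011-0, 01-011*, 01-100, 011-11, 0110-1, 1-0110*, 1-0111*, 1-1011*, 1-1110*, 10-110*, 10011-*, 1010-1, 11-110*, 110-01, 1101-1, 11011-*, 111-00, 1111-0
[col 2] --1011, 0--011, 1--110, 1-011-
Prime implicants: --1011, -01110, -11100, 0--011, 0-1100, 000101, 001-10, 00101-, 0011-0, 01-100, 011-11, 0110-1, 1--110, 1-011-, 1010-1, 110-01, 1101-1, 111-00, 1111-0
PI chart (minterm → PIs covering it):
  3 | 0--011  (sole → essential)
  5 | 000101  (sole → essential)
  10 | 001-10,00101-
  11 | --1011,0--011,00101-
  12 | 0-1100,0011-0
  19 | 0--011  (sole → essential)
  20 | 01-100  (sole → essential)
  25 | 0110-1  (sole → essential)
  27 | --1011,0--011,011-11,0110-1
  28 | -11100,0-1100,01-100
  31 | 011-11  (sole → essential)
  38 | 1--110,1-011-
  39 | 1-011-  (sole → essential)
  41 | 1010-1  (sole → essential)
  43 | --1011,1010-1
  46 | -01110,1--110
  49 | 110-01  (sole → essential)
  53 | 110-01,1101-1
  54 | 1--110,1-011-
  55 | 1-011-,1101-1
  56 | 111-00  (sole → essential)
  59 | --1011  (sole → essential)
  60 | -11100,111-00,1111-0
  62 | 1--110,1111-0
Essential prime implicants: --1011, 0--011, 000101, 01-100, 011-11, 0110-1, 1-011-, 1010-1, 110-01, 111-00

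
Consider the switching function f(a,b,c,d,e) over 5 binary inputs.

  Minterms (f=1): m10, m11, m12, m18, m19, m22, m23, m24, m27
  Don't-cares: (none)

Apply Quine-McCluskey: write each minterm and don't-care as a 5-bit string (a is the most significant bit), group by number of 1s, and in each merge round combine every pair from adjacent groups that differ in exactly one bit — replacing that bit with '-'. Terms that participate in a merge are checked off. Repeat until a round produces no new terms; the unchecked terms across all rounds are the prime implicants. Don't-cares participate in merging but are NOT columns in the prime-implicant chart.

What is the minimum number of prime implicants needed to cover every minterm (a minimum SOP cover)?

5

size-2^0 implicants → 01010(✓)  01011(✓)  01100  10010(✓)  10011(✓)  10110(✓)  10111(✓)  11000  11011(✓)
size-2^1 implicants → -1011  0101-  1-011  10-10(✓)  10-11(✓)  1001-(✓)  1011-(✓)
size-2^2 implicants → 10-1-
Unchecked terms (primes): -1011, 0101-, 01100, 1-011, 10-1-, 11000
Minterm coverage:
  m10 ⊆ 0101- [E]
  m11 ⊆ -1011,0101-
  m12 ⊆ 01100 [E]
  m18 ⊆ 10-1- [E]
  m19 ⊆ 1-011,10-1-
  m22 ⊆ 10-1- [E]
  m23 ⊆ 10-1- [E]
  m24 ⊆ 11000 [E]
  m27 ⊆ -1011,1-011
E = {0101-, 01100, 10-1-, 11000}
Petrick residual → -1011
Cover = bc'de + a'bc'd + a'bcd'e' + ab'd + abc'd'e'  |cover|=5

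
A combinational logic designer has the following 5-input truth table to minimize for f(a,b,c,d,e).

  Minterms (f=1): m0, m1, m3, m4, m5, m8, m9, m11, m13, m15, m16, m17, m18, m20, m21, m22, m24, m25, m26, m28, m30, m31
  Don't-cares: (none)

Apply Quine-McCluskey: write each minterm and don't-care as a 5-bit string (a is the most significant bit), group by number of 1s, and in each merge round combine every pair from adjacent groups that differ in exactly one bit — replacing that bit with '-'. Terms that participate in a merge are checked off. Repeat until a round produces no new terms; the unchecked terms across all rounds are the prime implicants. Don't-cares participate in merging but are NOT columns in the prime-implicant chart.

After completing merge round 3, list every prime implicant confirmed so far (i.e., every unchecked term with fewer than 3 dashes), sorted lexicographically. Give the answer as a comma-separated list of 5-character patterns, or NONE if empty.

-1111, 0--01, 0-0-1, 01--1, 1111-

size-2^0 implicants → 00000(✓)  00001(✓)  00011(✓)  00100(✓)  00101(✓)  01000(✓)  01001(✓)  01011(✓)  01101(✓)  01111(✓)  10000(✓)  10001(✓)  10010(✓)  10100(✓)  10101(✓)  10110(✓)  11000(✓)  11001(✓)  11010(✓)  11100(✓)  11110(✓)  11111(✓)
size-2^1 implicants → -0000(✓)  -0001(✓)  -0100(✓)  -0101(✓)  -1000(✓)  -1001(✓)  -1111  0-000(✓)  0-001(✓)  0-011(✓)  0-101(✓)  00-00(✓)  00-01(✓)  000-1(✓)  0000-(✓)  0010-(✓)  01-01(✓)  01-11(✓)  010-1(✓)  0100-(✓)  011-1(✓)  1-000(✓)  1-001(✓)  1-010(✓)  1-100(✓)  1-110(✓)  10-00(✓)  10-01(✓)  10-10(✓)  100-0(✓)  1000-(✓)  101-0(✓)  1010-(✓)  11-00(✓)  11-10(✓)  110-0(✓)  1100-(✓)  111-0(✓)  1111-
size-2^2 implicants → --000(✓)  --001(✓)  -0-00(✓)  -0-01(✓)  -000-(✓)  -010-(✓)  -100-(✓)  0--01  0-0-1  0-00-(✓)  00-0-(✓)  01--1  1--00(✓)  1--10(✓)  1-0-0(✓)  1-00-(✓)  1-1-0(✓)  10--0(✓)  10-0-(✓)  11--0(✓)
size-2^3 implicants → --00-  -0-0-  1---0
Unchecked terms (primes): --00-, -0-0-, -1111, 0--01, 0-0-1, 01--1, 1---0, 1111-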